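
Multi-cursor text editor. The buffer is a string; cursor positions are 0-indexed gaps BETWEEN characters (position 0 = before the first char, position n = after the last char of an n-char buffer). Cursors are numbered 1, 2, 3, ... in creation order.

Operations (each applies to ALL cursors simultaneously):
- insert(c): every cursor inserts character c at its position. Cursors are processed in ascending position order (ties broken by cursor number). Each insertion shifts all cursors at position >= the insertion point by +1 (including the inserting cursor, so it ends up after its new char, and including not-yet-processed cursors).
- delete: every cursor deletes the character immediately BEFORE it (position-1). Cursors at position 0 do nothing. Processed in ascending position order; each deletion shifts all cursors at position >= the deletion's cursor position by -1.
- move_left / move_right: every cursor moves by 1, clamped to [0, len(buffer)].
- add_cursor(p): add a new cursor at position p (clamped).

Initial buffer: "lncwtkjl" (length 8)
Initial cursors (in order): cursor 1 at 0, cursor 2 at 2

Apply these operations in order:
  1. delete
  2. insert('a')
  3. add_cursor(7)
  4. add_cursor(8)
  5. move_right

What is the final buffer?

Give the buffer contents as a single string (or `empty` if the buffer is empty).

Answer: alacwtkjl

Derivation:
After op 1 (delete): buffer="lcwtkjl" (len 7), cursors c1@0 c2@1, authorship .......
After op 2 (insert('a')): buffer="alacwtkjl" (len 9), cursors c1@1 c2@3, authorship 1.2......
After op 3 (add_cursor(7)): buffer="alacwtkjl" (len 9), cursors c1@1 c2@3 c3@7, authorship 1.2......
After op 4 (add_cursor(8)): buffer="alacwtkjl" (len 9), cursors c1@1 c2@3 c3@7 c4@8, authorship 1.2......
After op 5 (move_right): buffer="alacwtkjl" (len 9), cursors c1@2 c2@4 c3@8 c4@9, authorship 1.2......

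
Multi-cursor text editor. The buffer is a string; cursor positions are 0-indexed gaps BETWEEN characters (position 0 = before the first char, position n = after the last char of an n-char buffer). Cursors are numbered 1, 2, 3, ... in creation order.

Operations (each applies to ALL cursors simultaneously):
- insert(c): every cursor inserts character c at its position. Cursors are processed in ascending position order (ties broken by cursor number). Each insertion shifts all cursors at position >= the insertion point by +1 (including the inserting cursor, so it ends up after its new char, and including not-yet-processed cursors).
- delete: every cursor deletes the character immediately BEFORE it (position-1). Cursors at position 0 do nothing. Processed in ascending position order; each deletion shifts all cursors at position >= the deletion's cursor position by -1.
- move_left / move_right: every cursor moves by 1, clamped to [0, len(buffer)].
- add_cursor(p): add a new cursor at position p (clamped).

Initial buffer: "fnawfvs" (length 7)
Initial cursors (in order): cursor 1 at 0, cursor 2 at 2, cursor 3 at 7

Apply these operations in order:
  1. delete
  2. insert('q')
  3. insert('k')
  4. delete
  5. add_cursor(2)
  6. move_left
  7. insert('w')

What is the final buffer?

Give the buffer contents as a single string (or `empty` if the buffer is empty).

After op 1 (delete): buffer="fawfv" (len 5), cursors c1@0 c2@1 c3@5, authorship .....
After op 2 (insert('q')): buffer="qfqawfvq" (len 8), cursors c1@1 c2@3 c3@8, authorship 1.2....3
After op 3 (insert('k')): buffer="qkfqkawfvqk" (len 11), cursors c1@2 c2@5 c3@11, authorship 11.22....33
After op 4 (delete): buffer="qfqawfvq" (len 8), cursors c1@1 c2@3 c3@8, authorship 1.2....3
After op 5 (add_cursor(2)): buffer="qfqawfvq" (len 8), cursors c1@1 c4@2 c2@3 c3@8, authorship 1.2....3
After op 6 (move_left): buffer="qfqawfvq" (len 8), cursors c1@0 c4@1 c2@2 c3@7, authorship 1.2....3
After op 7 (insert('w')): buffer="wqwfwqawfvwq" (len 12), cursors c1@1 c4@3 c2@5 c3@11, authorship 114.22....33

Answer: wqwfwqawfvwq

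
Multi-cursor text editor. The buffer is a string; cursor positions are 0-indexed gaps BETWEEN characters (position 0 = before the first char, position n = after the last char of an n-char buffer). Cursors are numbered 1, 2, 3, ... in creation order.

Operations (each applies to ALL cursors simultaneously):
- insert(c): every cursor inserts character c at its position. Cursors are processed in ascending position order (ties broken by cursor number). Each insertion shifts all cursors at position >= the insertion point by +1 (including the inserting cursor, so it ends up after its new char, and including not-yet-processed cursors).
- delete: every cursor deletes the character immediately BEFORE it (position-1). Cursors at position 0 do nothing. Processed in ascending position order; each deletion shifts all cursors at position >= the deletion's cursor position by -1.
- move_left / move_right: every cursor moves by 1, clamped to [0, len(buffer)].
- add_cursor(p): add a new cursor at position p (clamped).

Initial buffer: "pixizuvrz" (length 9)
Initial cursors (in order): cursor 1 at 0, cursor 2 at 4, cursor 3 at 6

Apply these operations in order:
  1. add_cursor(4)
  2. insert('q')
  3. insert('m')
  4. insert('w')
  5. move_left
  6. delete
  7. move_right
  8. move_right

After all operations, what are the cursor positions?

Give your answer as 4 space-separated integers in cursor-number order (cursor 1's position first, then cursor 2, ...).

Answer: 3 11 15 11

Derivation:
After op 1 (add_cursor(4)): buffer="pixizuvrz" (len 9), cursors c1@0 c2@4 c4@4 c3@6, authorship .........
After op 2 (insert('q')): buffer="qpixiqqzuqvrz" (len 13), cursors c1@1 c2@7 c4@7 c3@10, authorship 1....24..3...
After op 3 (insert('m')): buffer="qmpixiqqmmzuqmvrz" (len 17), cursors c1@2 c2@10 c4@10 c3@14, authorship 11....2424..33...
After op 4 (insert('w')): buffer="qmwpixiqqmmwwzuqmwvrz" (len 21), cursors c1@3 c2@13 c4@13 c3@18, authorship 111....242424..333...
After op 5 (move_left): buffer="qmwpixiqqmmwwzuqmwvrz" (len 21), cursors c1@2 c2@12 c4@12 c3@17, authorship 111....242424..333...
After op 6 (delete): buffer="qwpixiqqmwzuqwvrz" (len 17), cursors c1@1 c2@9 c4@9 c3@13, authorship 11....2424..33...
After op 7 (move_right): buffer="qwpixiqqmwzuqwvrz" (len 17), cursors c1@2 c2@10 c4@10 c3@14, authorship 11....2424..33...
After op 8 (move_right): buffer="qwpixiqqmwzuqwvrz" (len 17), cursors c1@3 c2@11 c4@11 c3@15, authorship 11....2424..33...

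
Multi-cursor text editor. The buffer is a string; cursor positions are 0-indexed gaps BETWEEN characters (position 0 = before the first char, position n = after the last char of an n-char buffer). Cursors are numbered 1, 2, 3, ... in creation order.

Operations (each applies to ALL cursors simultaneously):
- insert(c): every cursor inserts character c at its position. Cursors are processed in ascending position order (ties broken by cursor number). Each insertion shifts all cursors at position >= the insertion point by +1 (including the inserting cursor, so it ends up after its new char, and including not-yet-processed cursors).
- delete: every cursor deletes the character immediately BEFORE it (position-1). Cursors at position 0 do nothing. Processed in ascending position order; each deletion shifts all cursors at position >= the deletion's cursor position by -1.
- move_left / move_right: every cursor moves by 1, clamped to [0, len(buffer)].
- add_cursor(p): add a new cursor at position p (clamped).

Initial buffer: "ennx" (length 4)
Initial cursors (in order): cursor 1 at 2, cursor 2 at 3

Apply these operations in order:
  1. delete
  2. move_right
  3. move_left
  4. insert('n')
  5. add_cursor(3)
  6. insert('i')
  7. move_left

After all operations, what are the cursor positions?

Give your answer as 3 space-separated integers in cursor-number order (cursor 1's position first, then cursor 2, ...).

Answer: 5 5 5

Derivation:
After op 1 (delete): buffer="ex" (len 2), cursors c1@1 c2@1, authorship ..
After op 2 (move_right): buffer="ex" (len 2), cursors c1@2 c2@2, authorship ..
After op 3 (move_left): buffer="ex" (len 2), cursors c1@1 c2@1, authorship ..
After op 4 (insert('n')): buffer="ennx" (len 4), cursors c1@3 c2@3, authorship .12.
After op 5 (add_cursor(3)): buffer="ennx" (len 4), cursors c1@3 c2@3 c3@3, authorship .12.
After op 6 (insert('i')): buffer="enniiix" (len 7), cursors c1@6 c2@6 c3@6, authorship .12123.
After op 7 (move_left): buffer="enniiix" (len 7), cursors c1@5 c2@5 c3@5, authorship .12123.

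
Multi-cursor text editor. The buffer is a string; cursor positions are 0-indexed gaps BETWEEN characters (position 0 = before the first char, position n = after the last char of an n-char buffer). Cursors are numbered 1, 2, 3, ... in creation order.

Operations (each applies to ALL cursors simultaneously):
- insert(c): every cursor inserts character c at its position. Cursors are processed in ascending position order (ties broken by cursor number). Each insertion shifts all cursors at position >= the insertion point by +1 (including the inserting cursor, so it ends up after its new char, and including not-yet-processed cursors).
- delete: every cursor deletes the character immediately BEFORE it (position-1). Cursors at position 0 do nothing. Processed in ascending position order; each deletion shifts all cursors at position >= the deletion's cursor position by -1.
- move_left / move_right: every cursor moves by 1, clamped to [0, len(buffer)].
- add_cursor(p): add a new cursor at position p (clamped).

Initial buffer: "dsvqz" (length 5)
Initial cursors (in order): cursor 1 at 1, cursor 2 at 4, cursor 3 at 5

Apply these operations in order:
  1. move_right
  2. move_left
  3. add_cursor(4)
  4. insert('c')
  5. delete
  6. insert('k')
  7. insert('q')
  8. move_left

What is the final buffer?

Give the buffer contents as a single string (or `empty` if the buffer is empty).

After op 1 (move_right): buffer="dsvqz" (len 5), cursors c1@2 c2@5 c3@5, authorship .....
After op 2 (move_left): buffer="dsvqz" (len 5), cursors c1@1 c2@4 c3@4, authorship .....
After op 3 (add_cursor(4)): buffer="dsvqz" (len 5), cursors c1@1 c2@4 c3@4 c4@4, authorship .....
After op 4 (insert('c')): buffer="dcsvqcccz" (len 9), cursors c1@2 c2@8 c3@8 c4@8, authorship .1...234.
After op 5 (delete): buffer="dsvqz" (len 5), cursors c1@1 c2@4 c3@4 c4@4, authorship .....
After op 6 (insert('k')): buffer="dksvqkkkz" (len 9), cursors c1@2 c2@8 c3@8 c4@8, authorship .1...234.
After op 7 (insert('q')): buffer="dkqsvqkkkqqqz" (len 13), cursors c1@3 c2@12 c3@12 c4@12, authorship .11...234234.
After op 8 (move_left): buffer="dkqsvqkkkqqqz" (len 13), cursors c1@2 c2@11 c3@11 c4@11, authorship .11...234234.

Answer: dkqsvqkkkqqqz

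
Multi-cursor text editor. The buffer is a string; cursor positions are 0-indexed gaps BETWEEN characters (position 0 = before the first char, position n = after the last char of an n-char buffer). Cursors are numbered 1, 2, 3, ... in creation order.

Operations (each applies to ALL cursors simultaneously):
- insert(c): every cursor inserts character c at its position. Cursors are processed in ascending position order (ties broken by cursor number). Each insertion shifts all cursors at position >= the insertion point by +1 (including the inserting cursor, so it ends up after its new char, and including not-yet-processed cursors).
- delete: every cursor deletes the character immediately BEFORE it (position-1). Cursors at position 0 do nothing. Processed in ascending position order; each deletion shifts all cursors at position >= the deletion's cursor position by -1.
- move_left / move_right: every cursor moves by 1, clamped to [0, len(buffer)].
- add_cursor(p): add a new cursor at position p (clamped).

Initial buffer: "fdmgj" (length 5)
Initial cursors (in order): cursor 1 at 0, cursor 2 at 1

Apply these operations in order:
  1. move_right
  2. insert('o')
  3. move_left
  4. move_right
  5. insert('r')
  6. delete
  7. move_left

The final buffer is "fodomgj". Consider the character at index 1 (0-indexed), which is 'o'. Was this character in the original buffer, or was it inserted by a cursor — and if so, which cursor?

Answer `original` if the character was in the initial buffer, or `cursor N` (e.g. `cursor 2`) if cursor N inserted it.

After op 1 (move_right): buffer="fdmgj" (len 5), cursors c1@1 c2@2, authorship .....
After op 2 (insert('o')): buffer="fodomgj" (len 7), cursors c1@2 c2@4, authorship .1.2...
After op 3 (move_left): buffer="fodomgj" (len 7), cursors c1@1 c2@3, authorship .1.2...
After op 4 (move_right): buffer="fodomgj" (len 7), cursors c1@2 c2@4, authorship .1.2...
After op 5 (insert('r')): buffer="fordormgj" (len 9), cursors c1@3 c2@6, authorship .11.22...
After op 6 (delete): buffer="fodomgj" (len 7), cursors c1@2 c2@4, authorship .1.2...
After op 7 (move_left): buffer="fodomgj" (len 7), cursors c1@1 c2@3, authorship .1.2...
Authorship (.=original, N=cursor N): . 1 . 2 . . .
Index 1: author = 1

Answer: cursor 1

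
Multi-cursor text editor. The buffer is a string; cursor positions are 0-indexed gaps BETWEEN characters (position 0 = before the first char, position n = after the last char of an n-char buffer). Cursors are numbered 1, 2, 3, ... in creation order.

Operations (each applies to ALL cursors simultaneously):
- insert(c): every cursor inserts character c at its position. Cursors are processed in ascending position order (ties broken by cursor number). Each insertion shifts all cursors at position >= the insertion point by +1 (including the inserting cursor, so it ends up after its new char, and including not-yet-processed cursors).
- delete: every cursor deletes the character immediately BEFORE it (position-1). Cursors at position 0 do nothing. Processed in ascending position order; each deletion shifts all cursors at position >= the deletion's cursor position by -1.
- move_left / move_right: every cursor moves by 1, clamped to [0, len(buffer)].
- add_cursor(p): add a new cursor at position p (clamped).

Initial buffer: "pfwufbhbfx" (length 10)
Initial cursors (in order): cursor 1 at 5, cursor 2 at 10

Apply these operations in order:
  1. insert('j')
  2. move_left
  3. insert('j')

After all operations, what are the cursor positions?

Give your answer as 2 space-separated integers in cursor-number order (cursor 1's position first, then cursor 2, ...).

After op 1 (insert('j')): buffer="pfwufjbhbfxj" (len 12), cursors c1@6 c2@12, authorship .....1.....2
After op 2 (move_left): buffer="pfwufjbhbfxj" (len 12), cursors c1@5 c2@11, authorship .....1.....2
After op 3 (insert('j')): buffer="pfwufjjbhbfxjj" (len 14), cursors c1@6 c2@13, authorship .....11.....22

Answer: 6 13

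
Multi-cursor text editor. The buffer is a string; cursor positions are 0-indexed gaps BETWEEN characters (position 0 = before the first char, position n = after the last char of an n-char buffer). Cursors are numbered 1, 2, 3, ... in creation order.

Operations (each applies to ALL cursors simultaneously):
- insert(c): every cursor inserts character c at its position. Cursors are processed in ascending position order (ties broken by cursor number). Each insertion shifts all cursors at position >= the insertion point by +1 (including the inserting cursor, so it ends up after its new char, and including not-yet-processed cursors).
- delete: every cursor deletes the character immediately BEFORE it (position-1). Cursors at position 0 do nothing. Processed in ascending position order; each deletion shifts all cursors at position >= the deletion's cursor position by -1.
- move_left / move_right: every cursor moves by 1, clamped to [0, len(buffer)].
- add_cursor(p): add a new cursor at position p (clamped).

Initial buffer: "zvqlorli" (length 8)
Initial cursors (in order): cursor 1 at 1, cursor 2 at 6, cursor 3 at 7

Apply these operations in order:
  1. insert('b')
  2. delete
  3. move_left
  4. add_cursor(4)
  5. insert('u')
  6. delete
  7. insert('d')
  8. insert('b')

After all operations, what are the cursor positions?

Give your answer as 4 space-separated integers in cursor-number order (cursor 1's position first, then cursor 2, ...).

After op 1 (insert('b')): buffer="zbvqlorblbi" (len 11), cursors c1@2 c2@8 c3@10, authorship .1.....2.3.
After op 2 (delete): buffer="zvqlorli" (len 8), cursors c1@1 c2@6 c3@7, authorship ........
After op 3 (move_left): buffer="zvqlorli" (len 8), cursors c1@0 c2@5 c3@6, authorship ........
After op 4 (add_cursor(4)): buffer="zvqlorli" (len 8), cursors c1@0 c4@4 c2@5 c3@6, authorship ........
After op 5 (insert('u')): buffer="uzvqluouruli" (len 12), cursors c1@1 c4@6 c2@8 c3@10, authorship 1....4.2.3..
After op 6 (delete): buffer="zvqlorli" (len 8), cursors c1@0 c4@4 c2@5 c3@6, authorship ........
After op 7 (insert('d')): buffer="dzvqldodrdli" (len 12), cursors c1@1 c4@6 c2@8 c3@10, authorship 1....4.2.3..
After op 8 (insert('b')): buffer="dbzvqldbodbrdbli" (len 16), cursors c1@2 c4@8 c2@11 c3@14, authorship 11....44.22.33..

Answer: 2 11 14 8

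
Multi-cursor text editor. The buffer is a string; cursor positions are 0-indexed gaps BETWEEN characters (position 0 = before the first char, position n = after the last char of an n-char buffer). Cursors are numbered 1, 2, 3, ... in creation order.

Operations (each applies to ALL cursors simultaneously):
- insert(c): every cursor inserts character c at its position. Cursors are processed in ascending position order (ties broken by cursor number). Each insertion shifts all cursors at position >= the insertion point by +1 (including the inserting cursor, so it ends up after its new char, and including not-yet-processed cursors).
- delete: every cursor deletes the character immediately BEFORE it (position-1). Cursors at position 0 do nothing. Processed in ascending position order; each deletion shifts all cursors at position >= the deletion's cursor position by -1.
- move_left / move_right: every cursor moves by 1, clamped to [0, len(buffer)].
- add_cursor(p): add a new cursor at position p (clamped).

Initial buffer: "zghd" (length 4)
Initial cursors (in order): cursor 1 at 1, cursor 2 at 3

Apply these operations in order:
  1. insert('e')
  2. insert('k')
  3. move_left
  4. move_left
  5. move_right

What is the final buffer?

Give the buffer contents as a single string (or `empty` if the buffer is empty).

Answer: zekghekd

Derivation:
After op 1 (insert('e')): buffer="zeghed" (len 6), cursors c1@2 c2@5, authorship .1..2.
After op 2 (insert('k')): buffer="zekghekd" (len 8), cursors c1@3 c2@7, authorship .11..22.
After op 3 (move_left): buffer="zekghekd" (len 8), cursors c1@2 c2@6, authorship .11..22.
After op 4 (move_left): buffer="zekghekd" (len 8), cursors c1@1 c2@5, authorship .11..22.
After op 5 (move_right): buffer="zekghekd" (len 8), cursors c1@2 c2@6, authorship .11..22.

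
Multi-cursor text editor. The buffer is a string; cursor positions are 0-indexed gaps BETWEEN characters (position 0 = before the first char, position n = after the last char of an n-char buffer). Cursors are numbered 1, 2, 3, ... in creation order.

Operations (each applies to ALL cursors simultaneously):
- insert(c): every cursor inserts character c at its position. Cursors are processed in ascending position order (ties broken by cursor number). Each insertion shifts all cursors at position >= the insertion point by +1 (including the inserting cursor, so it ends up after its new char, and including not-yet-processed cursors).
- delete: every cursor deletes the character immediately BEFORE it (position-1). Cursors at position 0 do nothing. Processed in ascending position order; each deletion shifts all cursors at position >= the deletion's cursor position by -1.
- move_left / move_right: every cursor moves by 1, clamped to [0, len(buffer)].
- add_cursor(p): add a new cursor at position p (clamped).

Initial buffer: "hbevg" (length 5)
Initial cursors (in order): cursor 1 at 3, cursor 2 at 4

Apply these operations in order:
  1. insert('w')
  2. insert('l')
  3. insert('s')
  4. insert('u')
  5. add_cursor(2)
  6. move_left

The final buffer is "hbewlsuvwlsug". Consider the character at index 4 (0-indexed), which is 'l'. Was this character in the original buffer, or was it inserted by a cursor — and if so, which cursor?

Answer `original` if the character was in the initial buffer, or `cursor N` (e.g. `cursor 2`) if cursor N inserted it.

Answer: cursor 1

Derivation:
After op 1 (insert('w')): buffer="hbewvwg" (len 7), cursors c1@4 c2@6, authorship ...1.2.
After op 2 (insert('l')): buffer="hbewlvwlg" (len 9), cursors c1@5 c2@8, authorship ...11.22.
After op 3 (insert('s')): buffer="hbewlsvwlsg" (len 11), cursors c1@6 c2@10, authorship ...111.222.
After op 4 (insert('u')): buffer="hbewlsuvwlsug" (len 13), cursors c1@7 c2@12, authorship ...1111.2222.
After op 5 (add_cursor(2)): buffer="hbewlsuvwlsug" (len 13), cursors c3@2 c1@7 c2@12, authorship ...1111.2222.
After op 6 (move_left): buffer="hbewlsuvwlsug" (len 13), cursors c3@1 c1@6 c2@11, authorship ...1111.2222.
Authorship (.=original, N=cursor N): . . . 1 1 1 1 . 2 2 2 2 .
Index 4: author = 1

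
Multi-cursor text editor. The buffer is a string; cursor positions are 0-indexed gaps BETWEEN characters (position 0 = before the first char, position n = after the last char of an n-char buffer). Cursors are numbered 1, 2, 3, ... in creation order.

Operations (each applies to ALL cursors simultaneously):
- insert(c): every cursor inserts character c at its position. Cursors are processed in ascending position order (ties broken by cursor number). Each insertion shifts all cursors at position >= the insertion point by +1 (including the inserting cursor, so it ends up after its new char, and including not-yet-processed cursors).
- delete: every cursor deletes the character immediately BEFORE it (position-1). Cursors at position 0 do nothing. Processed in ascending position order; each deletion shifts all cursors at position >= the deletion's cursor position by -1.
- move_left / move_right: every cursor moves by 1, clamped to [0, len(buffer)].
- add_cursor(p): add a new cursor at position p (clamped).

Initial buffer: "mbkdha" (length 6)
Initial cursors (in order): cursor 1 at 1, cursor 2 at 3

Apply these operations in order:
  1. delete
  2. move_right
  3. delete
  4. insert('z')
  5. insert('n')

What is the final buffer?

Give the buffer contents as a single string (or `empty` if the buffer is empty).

After op 1 (delete): buffer="bdha" (len 4), cursors c1@0 c2@1, authorship ....
After op 2 (move_right): buffer="bdha" (len 4), cursors c1@1 c2@2, authorship ....
After op 3 (delete): buffer="ha" (len 2), cursors c1@0 c2@0, authorship ..
After op 4 (insert('z')): buffer="zzha" (len 4), cursors c1@2 c2@2, authorship 12..
After op 5 (insert('n')): buffer="zznnha" (len 6), cursors c1@4 c2@4, authorship 1212..

Answer: zznnha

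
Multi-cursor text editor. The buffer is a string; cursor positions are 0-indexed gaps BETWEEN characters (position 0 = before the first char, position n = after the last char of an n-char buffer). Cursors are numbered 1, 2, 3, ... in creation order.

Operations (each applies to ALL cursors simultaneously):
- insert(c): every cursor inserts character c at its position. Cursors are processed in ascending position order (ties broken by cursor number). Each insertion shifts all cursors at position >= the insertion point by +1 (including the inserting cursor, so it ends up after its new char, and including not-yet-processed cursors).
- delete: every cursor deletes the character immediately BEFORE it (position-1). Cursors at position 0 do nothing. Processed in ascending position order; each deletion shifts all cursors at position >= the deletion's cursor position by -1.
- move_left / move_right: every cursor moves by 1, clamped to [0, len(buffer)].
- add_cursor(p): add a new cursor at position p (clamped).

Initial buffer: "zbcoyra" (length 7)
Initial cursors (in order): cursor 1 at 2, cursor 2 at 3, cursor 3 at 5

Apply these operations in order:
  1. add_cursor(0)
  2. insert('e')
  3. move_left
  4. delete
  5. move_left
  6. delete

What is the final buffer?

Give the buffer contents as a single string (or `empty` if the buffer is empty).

After op 1 (add_cursor(0)): buffer="zbcoyra" (len 7), cursors c4@0 c1@2 c2@3 c3@5, authorship .......
After op 2 (insert('e')): buffer="ezbeceoyera" (len 11), cursors c4@1 c1@4 c2@6 c3@9, authorship 4..1.2..3..
After op 3 (move_left): buffer="ezbeceoyera" (len 11), cursors c4@0 c1@3 c2@5 c3@8, authorship 4..1.2..3..
After op 4 (delete): buffer="ezeeoera" (len 8), cursors c4@0 c1@2 c2@3 c3@5, authorship 4.12.3..
After op 5 (move_left): buffer="ezeeoera" (len 8), cursors c4@0 c1@1 c2@2 c3@4, authorship 4.12.3..
After op 6 (delete): buffer="eoera" (len 5), cursors c1@0 c2@0 c4@0 c3@1, authorship 1.3..

Answer: eoera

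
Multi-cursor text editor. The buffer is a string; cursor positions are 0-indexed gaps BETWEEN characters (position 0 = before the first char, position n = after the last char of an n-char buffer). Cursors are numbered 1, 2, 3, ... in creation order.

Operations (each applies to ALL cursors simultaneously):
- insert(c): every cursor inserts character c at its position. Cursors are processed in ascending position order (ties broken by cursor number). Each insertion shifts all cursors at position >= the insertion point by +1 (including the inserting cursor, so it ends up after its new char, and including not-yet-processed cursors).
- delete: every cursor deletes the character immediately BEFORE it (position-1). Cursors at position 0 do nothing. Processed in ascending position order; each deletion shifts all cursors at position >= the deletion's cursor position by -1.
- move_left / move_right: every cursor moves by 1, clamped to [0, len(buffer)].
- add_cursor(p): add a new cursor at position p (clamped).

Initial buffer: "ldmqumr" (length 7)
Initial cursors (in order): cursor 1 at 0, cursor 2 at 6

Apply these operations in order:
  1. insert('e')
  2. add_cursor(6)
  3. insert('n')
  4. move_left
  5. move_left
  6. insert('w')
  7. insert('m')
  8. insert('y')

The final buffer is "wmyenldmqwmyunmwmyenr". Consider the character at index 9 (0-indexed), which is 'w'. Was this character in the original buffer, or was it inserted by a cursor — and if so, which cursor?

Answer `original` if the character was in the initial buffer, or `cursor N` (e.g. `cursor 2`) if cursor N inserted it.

Answer: cursor 3

Derivation:
After op 1 (insert('e')): buffer="eldmqumer" (len 9), cursors c1@1 c2@8, authorship 1......2.
After op 2 (add_cursor(6)): buffer="eldmqumer" (len 9), cursors c1@1 c3@6 c2@8, authorship 1......2.
After op 3 (insert('n')): buffer="enldmqunmenr" (len 12), cursors c1@2 c3@8 c2@11, authorship 11.....3.22.
After op 4 (move_left): buffer="enldmqunmenr" (len 12), cursors c1@1 c3@7 c2@10, authorship 11.....3.22.
After op 5 (move_left): buffer="enldmqunmenr" (len 12), cursors c1@0 c3@6 c2@9, authorship 11.....3.22.
After op 6 (insert('w')): buffer="wenldmqwunmwenr" (len 15), cursors c1@1 c3@8 c2@12, authorship 111....3.3.222.
After op 7 (insert('m')): buffer="wmenldmqwmunmwmenr" (len 18), cursors c1@2 c3@10 c2@15, authorship 1111....33.3.2222.
After op 8 (insert('y')): buffer="wmyenldmqwmyunmwmyenr" (len 21), cursors c1@3 c3@12 c2@18, authorship 11111....333.3.22222.
Authorship (.=original, N=cursor N): 1 1 1 1 1 . . . . 3 3 3 . 3 . 2 2 2 2 2 .
Index 9: author = 3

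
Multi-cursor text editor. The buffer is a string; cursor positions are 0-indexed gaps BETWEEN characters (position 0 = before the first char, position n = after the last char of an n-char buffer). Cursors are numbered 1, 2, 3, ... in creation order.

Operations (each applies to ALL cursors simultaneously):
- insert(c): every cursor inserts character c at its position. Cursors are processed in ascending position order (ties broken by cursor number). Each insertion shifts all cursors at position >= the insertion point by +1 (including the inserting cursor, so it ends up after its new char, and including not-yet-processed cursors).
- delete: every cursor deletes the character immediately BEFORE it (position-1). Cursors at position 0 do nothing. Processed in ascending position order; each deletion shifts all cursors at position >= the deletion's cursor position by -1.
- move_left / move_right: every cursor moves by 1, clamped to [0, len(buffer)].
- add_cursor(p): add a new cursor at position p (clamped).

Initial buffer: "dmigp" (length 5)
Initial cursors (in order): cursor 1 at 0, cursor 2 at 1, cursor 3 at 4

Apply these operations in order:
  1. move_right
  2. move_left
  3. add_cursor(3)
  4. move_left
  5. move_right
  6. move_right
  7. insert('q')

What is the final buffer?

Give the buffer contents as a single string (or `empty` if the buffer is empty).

After op 1 (move_right): buffer="dmigp" (len 5), cursors c1@1 c2@2 c3@5, authorship .....
After op 2 (move_left): buffer="dmigp" (len 5), cursors c1@0 c2@1 c3@4, authorship .....
After op 3 (add_cursor(3)): buffer="dmigp" (len 5), cursors c1@0 c2@1 c4@3 c3@4, authorship .....
After op 4 (move_left): buffer="dmigp" (len 5), cursors c1@0 c2@0 c4@2 c3@3, authorship .....
After op 5 (move_right): buffer="dmigp" (len 5), cursors c1@1 c2@1 c4@3 c3@4, authorship .....
After op 6 (move_right): buffer="dmigp" (len 5), cursors c1@2 c2@2 c4@4 c3@5, authorship .....
After op 7 (insert('q')): buffer="dmqqigqpq" (len 9), cursors c1@4 c2@4 c4@7 c3@9, authorship ..12..4.3

Answer: dmqqigqpq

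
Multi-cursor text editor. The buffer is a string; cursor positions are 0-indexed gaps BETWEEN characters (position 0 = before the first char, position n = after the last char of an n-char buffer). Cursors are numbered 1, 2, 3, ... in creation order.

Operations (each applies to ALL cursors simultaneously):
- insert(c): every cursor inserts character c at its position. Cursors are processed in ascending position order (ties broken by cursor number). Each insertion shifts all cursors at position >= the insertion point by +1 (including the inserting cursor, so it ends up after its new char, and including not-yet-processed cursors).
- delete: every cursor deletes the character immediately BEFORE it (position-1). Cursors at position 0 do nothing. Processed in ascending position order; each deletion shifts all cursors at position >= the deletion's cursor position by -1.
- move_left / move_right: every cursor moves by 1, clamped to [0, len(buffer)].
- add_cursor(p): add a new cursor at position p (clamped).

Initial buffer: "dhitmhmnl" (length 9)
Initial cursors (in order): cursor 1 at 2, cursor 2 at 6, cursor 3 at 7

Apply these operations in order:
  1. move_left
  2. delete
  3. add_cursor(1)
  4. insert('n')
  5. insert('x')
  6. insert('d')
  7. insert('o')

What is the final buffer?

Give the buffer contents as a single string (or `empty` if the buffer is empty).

After op 1 (move_left): buffer="dhitmhmnl" (len 9), cursors c1@1 c2@5 c3@6, authorship .........
After op 2 (delete): buffer="hitmnl" (len 6), cursors c1@0 c2@3 c3@3, authorship ......
After op 3 (add_cursor(1)): buffer="hitmnl" (len 6), cursors c1@0 c4@1 c2@3 c3@3, authorship ......
After op 4 (insert('n')): buffer="nhnitnnmnl" (len 10), cursors c1@1 c4@3 c2@7 c3@7, authorship 1.4..23...
After op 5 (insert('x')): buffer="nxhnxitnnxxmnl" (len 14), cursors c1@2 c4@5 c2@11 c3@11, authorship 11.44..2323...
After op 6 (insert('d')): buffer="nxdhnxditnnxxddmnl" (len 18), cursors c1@3 c4@7 c2@15 c3@15, authorship 111.444..232323...
After op 7 (insert('o')): buffer="nxdohnxdoitnnxxddoomnl" (len 22), cursors c1@4 c4@9 c2@19 c3@19, authorship 1111.4444..23232323...

Answer: nxdohnxdoitnnxxddoomnl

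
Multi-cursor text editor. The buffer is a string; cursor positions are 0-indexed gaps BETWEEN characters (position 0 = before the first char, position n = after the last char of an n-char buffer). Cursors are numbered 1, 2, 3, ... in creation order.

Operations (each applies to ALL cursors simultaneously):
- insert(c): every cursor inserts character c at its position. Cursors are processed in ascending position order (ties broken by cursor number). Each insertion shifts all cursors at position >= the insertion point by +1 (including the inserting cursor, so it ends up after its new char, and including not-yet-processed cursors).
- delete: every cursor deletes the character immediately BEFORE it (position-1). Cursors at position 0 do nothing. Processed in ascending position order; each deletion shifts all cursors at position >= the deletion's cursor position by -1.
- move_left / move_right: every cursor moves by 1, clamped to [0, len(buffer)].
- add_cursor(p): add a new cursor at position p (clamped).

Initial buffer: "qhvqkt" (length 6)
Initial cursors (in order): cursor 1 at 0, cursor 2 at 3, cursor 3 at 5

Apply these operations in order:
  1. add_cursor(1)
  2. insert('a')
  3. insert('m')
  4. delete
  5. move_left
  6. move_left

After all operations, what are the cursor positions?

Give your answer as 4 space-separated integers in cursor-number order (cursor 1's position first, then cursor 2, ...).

After op 1 (add_cursor(1)): buffer="qhvqkt" (len 6), cursors c1@0 c4@1 c2@3 c3@5, authorship ......
After op 2 (insert('a')): buffer="aqahvaqkat" (len 10), cursors c1@1 c4@3 c2@6 c3@9, authorship 1.4..2..3.
After op 3 (insert('m')): buffer="amqamhvamqkamt" (len 14), cursors c1@2 c4@5 c2@9 c3@13, authorship 11.44..22..33.
After op 4 (delete): buffer="aqahvaqkat" (len 10), cursors c1@1 c4@3 c2@6 c3@9, authorship 1.4..2..3.
After op 5 (move_left): buffer="aqahvaqkat" (len 10), cursors c1@0 c4@2 c2@5 c3@8, authorship 1.4..2..3.
After op 6 (move_left): buffer="aqahvaqkat" (len 10), cursors c1@0 c4@1 c2@4 c3@7, authorship 1.4..2..3.

Answer: 0 4 7 1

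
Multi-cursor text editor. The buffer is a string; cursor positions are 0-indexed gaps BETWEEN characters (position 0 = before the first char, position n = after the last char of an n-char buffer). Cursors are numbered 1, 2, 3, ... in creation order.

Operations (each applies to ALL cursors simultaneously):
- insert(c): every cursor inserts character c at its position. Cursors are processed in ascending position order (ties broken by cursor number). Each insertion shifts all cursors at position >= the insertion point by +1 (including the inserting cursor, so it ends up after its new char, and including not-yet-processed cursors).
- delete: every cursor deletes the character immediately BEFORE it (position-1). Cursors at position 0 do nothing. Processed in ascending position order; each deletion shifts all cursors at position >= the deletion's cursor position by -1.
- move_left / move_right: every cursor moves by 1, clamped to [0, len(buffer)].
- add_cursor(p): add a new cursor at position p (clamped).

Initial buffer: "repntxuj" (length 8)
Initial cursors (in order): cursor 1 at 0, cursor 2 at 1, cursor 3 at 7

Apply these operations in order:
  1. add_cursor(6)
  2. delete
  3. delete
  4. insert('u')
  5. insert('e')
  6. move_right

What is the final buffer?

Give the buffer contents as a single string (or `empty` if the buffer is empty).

After op 1 (add_cursor(6)): buffer="repntxuj" (len 8), cursors c1@0 c2@1 c4@6 c3@7, authorship ........
After op 2 (delete): buffer="epntj" (len 5), cursors c1@0 c2@0 c3@4 c4@4, authorship .....
After op 3 (delete): buffer="epj" (len 3), cursors c1@0 c2@0 c3@2 c4@2, authorship ...
After op 4 (insert('u')): buffer="uuepuuj" (len 7), cursors c1@2 c2@2 c3@6 c4@6, authorship 12..34.
After op 5 (insert('e')): buffer="uueeepuueej" (len 11), cursors c1@4 c2@4 c3@10 c4@10, authorship 1212..3434.
After op 6 (move_right): buffer="uueeepuueej" (len 11), cursors c1@5 c2@5 c3@11 c4@11, authorship 1212..3434.

Answer: uueeepuueej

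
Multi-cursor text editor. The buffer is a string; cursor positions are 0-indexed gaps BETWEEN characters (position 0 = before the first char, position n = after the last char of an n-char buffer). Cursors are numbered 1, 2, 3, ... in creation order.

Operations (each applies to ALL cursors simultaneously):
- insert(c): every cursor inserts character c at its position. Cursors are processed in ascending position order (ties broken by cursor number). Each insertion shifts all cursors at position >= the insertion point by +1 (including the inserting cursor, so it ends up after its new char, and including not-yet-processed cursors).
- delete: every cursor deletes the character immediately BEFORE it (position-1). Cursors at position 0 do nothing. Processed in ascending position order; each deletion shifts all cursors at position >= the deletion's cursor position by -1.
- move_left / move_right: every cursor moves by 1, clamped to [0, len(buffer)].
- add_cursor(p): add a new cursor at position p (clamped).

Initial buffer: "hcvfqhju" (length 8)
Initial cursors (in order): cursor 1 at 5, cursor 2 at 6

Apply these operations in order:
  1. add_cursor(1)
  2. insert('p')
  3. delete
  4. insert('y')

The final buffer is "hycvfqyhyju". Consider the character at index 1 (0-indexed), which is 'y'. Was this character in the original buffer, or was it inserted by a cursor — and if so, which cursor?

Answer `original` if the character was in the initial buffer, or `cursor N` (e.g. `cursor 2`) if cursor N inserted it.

Answer: cursor 3

Derivation:
After op 1 (add_cursor(1)): buffer="hcvfqhju" (len 8), cursors c3@1 c1@5 c2@6, authorship ........
After op 2 (insert('p')): buffer="hpcvfqphpju" (len 11), cursors c3@2 c1@7 c2@9, authorship .3....1.2..
After op 3 (delete): buffer="hcvfqhju" (len 8), cursors c3@1 c1@5 c2@6, authorship ........
After op 4 (insert('y')): buffer="hycvfqyhyju" (len 11), cursors c3@2 c1@7 c2@9, authorship .3....1.2..
Authorship (.=original, N=cursor N): . 3 . . . . 1 . 2 . .
Index 1: author = 3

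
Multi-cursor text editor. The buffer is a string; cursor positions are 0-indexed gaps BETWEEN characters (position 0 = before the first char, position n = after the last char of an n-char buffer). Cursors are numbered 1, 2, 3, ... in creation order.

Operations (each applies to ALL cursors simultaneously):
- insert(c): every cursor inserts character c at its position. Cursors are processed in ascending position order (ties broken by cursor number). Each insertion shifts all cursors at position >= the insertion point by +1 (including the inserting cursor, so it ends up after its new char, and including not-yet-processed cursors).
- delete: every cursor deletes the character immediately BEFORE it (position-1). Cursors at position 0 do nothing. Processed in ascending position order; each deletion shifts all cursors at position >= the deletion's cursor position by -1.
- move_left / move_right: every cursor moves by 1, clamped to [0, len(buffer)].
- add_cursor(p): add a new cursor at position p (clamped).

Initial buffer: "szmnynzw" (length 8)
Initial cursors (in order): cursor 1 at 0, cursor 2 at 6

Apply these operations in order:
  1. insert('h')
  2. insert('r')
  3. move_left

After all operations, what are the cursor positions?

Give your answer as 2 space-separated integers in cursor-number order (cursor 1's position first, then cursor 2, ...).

Answer: 1 9

Derivation:
After op 1 (insert('h')): buffer="hszmnynhzw" (len 10), cursors c1@1 c2@8, authorship 1......2..
After op 2 (insert('r')): buffer="hrszmnynhrzw" (len 12), cursors c1@2 c2@10, authorship 11......22..
After op 3 (move_left): buffer="hrszmnynhrzw" (len 12), cursors c1@1 c2@9, authorship 11......22..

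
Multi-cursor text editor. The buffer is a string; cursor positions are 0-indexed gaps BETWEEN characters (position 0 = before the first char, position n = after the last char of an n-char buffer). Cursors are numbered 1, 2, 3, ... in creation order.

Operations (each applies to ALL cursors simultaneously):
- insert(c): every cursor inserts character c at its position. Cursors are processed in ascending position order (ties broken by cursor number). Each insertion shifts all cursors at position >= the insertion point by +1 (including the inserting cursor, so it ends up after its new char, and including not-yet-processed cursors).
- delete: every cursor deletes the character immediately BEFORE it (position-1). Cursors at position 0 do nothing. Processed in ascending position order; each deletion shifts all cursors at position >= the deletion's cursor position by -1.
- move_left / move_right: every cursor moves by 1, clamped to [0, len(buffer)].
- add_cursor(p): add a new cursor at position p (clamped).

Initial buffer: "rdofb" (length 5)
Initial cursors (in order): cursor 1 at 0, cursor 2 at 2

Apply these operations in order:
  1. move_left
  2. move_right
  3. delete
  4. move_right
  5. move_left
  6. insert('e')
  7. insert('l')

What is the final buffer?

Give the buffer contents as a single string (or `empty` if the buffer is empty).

After op 1 (move_left): buffer="rdofb" (len 5), cursors c1@0 c2@1, authorship .....
After op 2 (move_right): buffer="rdofb" (len 5), cursors c1@1 c2@2, authorship .....
After op 3 (delete): buffer="ofb" (len 3), cursors c1@0 c2@0, authorship ...
After op 4 (move_right): buffer="ofb" (len 3), cursors c1@1 c2@1, authorship ...
After op 5 (move_left): buffer="ofb" (len 3), cursors c1@0 c2@0, authorship ...
After op 6 (insert('e')): buffer="eeofb" (len 5), cursors c1@2 c2@2, authorship 12...
After op 7 (insert('l')): buffer="eellofb" (len 7), cursors c1@4 c2@4, authorship 1212...

Answer: eellofb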